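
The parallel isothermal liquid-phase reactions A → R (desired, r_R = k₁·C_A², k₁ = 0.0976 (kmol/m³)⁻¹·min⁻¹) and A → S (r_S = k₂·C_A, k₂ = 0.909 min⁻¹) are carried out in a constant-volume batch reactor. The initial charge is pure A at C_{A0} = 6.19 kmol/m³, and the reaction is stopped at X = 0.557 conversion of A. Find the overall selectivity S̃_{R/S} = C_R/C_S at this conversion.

C_A = C_{A0}(1−X) = 2.742 kmol/m³.
Along a PFR/batch, dC_S/dC_A = −r_S/(r_R+r_S) = −k₂/(k₂+k₁·C_A).
Integrating from C_{A0} to C_A: C_S = (0.909/0.0976)·ln[(0.909+0.0976·6.19)/(0.909+0.0976·2.74)] = 9.314·ln(1.513/1.177) = 2.343 kmol/m³.
Then C_R = (C_{A0}−C_A) − C_S = 3.448 − 2.343 = 1.105 kmol/m³.
S̃_{R/S} = C_R/C_S = 1.105/2.343 = 0.472.

0.472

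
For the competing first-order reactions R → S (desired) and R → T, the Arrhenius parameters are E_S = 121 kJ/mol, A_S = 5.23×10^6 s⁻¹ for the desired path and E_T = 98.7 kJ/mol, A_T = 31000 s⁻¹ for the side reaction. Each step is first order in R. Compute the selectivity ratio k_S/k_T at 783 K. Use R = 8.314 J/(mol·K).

k_S/k_T = (A_S/A_T)·exp[−(E_S−E_T)/(RT)] = (A_S/A_T)·exp[(E_T−E_S)/(RT)].
(E_T−E_S)/(RT) = (98.7−121)×10³/(8.314×783) = -22300/6510 = -3.426.
k_S/k_T = (5.23×10^6/31000)·exp(-3.426) = 168.7 × 0.03253 = 5.49.
Since E_S > E_T, raising the temperature improves selectivity toward S.

5.49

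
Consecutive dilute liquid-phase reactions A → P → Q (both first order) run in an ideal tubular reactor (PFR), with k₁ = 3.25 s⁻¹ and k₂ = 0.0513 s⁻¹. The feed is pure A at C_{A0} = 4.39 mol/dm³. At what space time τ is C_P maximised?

Setting dC_P/dτ = 0 gives τ_opt = ln(k₂/k₁)/(k₂−k₁).
= ln(0.0513/3.25)/(0.0513−3.25) = ln(0.01578)/-3.199 = -4.149/-3.199 = 1.30 s.

1.30 s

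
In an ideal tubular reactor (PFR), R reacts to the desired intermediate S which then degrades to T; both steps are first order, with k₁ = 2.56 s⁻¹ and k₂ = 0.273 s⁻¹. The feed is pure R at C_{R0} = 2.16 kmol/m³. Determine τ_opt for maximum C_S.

0.979 s

The intermediate peaks when r₁ = r₂, i.e. k₁e^(−k₁τ) = k₂e^(−k₂τ), giving τ_opt = ln(k₂/k₁)/(k₂−k₁).
= ln(0.273/2.56)/(0.273−2.56) = ln(0.1066)/-2.287 = -2.238/-2.287 = 0.979 s.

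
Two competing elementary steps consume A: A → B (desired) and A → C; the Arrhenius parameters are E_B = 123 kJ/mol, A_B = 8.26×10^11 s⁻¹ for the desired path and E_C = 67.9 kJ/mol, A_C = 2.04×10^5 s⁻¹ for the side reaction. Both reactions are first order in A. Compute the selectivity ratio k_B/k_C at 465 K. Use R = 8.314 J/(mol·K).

k_B/k_C = (A_B/A_C)·exp[−(E_B−E_C)/(RT)] = (A_B/A_C)·exp[(E_C−E_B)/(RT)].
(E_C−E_B)/(RT) = (67.9−123)×10³/(8.314×465) = -55100/3866 = -14.25.
k_B/k_C = (8.26×10^11/2.04×10^5)·exp(-14.25) = 4.049×10^6 × 6.460×10^-7 = 2.62.
Since E_B > E_C, raising the temperature improves selectivity toward B.

2.62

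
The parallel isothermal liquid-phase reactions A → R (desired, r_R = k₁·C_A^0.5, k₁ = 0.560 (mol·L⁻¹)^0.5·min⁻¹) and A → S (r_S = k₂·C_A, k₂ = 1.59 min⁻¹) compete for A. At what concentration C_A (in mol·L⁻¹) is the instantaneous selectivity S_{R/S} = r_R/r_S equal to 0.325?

S_{R/S} = (k₁/k₂)·C_A^-0.5 ⇒ C_A = (S·k₂/k₁)^(-2).
= (0.325×1.59/0.560)^(-2) = (0.9228)^(-2) = 1.17 mol·L⁻¹.

1.17 mol·L⁻¹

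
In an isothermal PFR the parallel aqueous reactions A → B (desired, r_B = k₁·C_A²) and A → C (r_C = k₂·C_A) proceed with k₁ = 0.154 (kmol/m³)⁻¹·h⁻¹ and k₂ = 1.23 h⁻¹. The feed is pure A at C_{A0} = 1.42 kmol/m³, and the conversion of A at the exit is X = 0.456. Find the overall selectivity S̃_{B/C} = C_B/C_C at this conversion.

C_A = C_{A0}(1−X) = 0.7725 kmol/m³.
Along a PFR/batch, dC_C/dC_A = −r_C/(r_B+r_C) = −k₂/(k₂+k₁·C_A).
Integrating from C_{A0} to C_A: C_C = (1.23/0.154)·ln[(1.23+0.154·1.42)/(1.23+0.154·0.772)] = 7.987·ln(1.449/1.349) = 0.5696 kmol/m³.
Then C_B = (C_{A0}−C_A) − C_C = 0.6475 − 0.5696 = 0.07791 kmol/m³.
S̃_{B/C} = C_B/C_C = 0.07791/0.5696 = 0.137.

0.137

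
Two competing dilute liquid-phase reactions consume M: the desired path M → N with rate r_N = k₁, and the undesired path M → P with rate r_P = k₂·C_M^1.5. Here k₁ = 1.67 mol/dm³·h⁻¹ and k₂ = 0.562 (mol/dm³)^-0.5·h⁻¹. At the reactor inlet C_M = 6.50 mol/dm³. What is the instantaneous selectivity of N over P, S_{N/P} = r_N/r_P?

S_{N/P} = r_N/r_P = (k₁)/(k₂·C_M^1.5) = (k₁/k₂)·C_M^-1.5.
= (1.67) / (0.562×6.500^1.5) = 1.670/9.313 = 0.179.

0.179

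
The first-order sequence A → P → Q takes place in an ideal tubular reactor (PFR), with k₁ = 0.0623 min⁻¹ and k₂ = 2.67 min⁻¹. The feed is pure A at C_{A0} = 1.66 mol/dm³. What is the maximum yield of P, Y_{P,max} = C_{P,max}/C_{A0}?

0.0213

At the optimum, C_{P,max}/C_{A0} = (k₁/k₂)^[k₂/(k₂−k₁)].
= (0.0623/2.67)^(2.67/(2.67−0.0623)) = (0.02333)^(1.024) = 0.02133.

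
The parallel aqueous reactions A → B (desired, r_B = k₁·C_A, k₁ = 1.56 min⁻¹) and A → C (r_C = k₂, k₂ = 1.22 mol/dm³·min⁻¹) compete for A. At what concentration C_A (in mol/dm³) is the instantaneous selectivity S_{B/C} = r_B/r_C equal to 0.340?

0.266 mol/dm³

S_{B/C} = (k₁/k₂)·C_A ⇒ C_A = S·k₂/k₁.
= 0.340×1.22/1.56 = 0.266 mol/dm³.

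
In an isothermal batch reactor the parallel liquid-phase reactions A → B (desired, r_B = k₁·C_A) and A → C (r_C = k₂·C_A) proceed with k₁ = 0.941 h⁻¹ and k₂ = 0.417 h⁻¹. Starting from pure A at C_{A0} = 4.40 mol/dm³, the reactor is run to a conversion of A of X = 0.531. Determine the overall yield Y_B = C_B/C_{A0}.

C_A = C_{A0}(1−X) = 2.064 mol/dm³.
Both paths are first order in A, so the instantaneous fraction to B is constant: dC_B/d(−C_A) = k₁/(k₁+k₂) = 0.6929.
C_B = 0.6929·(C_{A0}−C_A) = 0.6929×2.336 = 1.62 mol/dm³.
Y_B = C_B/C_{A0} = 1.619/4.40 = 0.368.

0.368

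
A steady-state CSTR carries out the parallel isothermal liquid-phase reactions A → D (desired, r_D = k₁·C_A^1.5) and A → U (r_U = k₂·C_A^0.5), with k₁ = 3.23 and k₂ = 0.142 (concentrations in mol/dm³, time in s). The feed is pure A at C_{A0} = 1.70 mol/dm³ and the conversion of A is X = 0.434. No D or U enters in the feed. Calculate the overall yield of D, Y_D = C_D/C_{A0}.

Exit C_A = C_{A0}(1−X) = 1.70×0.566 = 0.9622 mol/dm³.
A CSTR operates uniformly at the exit composition, giving r_D = 3.049 and r_U = 0.1393 (each k·C_A^n at C_A = 0.9622).
Fraction of consumed A going to D: r_D/(r_D+r_U) = 0.9563.
C_D = 0.9563·C_{A0}·X = 0.9563×1.70×0.434 = 0.706 mol/dm³; Y_D = C_D/C_{A0} = 0.415.

0.415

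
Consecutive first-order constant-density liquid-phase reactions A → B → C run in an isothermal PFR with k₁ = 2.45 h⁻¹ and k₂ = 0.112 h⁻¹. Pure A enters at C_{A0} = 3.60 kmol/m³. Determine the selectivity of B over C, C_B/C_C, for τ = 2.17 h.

The intermediate concentration in a first-order A→B→C sequence is C_B = k₁C_{A0}(e^(−k₁τ) − e^(−k₂τ))/(k₂−k₁).
e^(−k₁τ) = e^(−2.45×2.17) = e^(−5.317) = 0.004910; e^(−k₂τ) = e^(−0.2430) = 0.7842.
C_B = 2.45×3.60/(0.112−2.45) × (0.004910−0.7842) = (-3.772)×(-0.7793) = 2.940 kmol/m³.
C_A = C_{A0}e^(−k₁τ) = 0.01768 kmol/m³, so C_C = C_{A0}−C_A−C_B = 0.6423 kmol/m³; C_B/C_C = 4.58.

4.58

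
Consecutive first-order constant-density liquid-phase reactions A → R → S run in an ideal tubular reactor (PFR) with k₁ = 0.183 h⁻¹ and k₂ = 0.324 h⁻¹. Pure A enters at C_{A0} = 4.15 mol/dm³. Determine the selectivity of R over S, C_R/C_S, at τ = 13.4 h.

The intermediate concentration in a first-order A→B→C sequence is C_R = k₁C_{A0}(e^(−k₁τ) − e^(−k₂τ))/(k₂−k₁).
e^(−k₁τ) = e^(−0.183×13.4) = e^(−2.452) = 0.08610; e^(−k₂τ) = e^(−4.342) = 0.01302.
C_R = 0.183×4.15/(0.324−0.183) × (0.08610−0.01302) = 5.386×0.07309 = 0.3937 mol/dm³.
C_A = C_{A0}e^(−k₁τ) = 0.3573 mol/dm³, so C_S = C_{A0}−C_A−C_R = 3.399 mol/dm³; C_R/C_S = 0.116.

0.116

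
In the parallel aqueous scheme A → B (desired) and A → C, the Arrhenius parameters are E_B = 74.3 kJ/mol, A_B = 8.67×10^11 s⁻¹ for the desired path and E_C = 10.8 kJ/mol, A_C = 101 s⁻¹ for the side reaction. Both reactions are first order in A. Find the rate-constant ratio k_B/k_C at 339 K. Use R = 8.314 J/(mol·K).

Since both paths have the same order in A, the concentration cancels and S_{B/C} = k_B/k_C = (A_B/A_C)·exp[(E_C−E_B)/(RT)].
(E_C−E_B)/(RT) = (10.8−74.3)×10³/(8.314×339) = -63500/2818 = -22.53.
k_B/k_C = (8.67×10^11/101)·exp(-22.53) = 8.584×10^9 × 1.642×10^-10 = 1.41.
Since E_B > E_C, raising the temperature improves selectivity toward B.

1.41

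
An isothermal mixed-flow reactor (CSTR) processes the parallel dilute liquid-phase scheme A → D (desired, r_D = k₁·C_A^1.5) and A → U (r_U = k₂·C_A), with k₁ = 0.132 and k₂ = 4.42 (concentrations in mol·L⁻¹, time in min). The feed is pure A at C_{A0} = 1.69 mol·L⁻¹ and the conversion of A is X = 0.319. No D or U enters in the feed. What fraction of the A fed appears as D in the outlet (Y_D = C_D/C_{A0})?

0.00990

Exit C_A = C_{A0}(1−X) = 1.69×0.681 = 1.151 mol·L⁻¹.
A CSTR operates uniformly at the exit composition, giving r_D = 0.1630 and r_U = 5.087 (each k·C_A^n at C_A = 1.151).
Fraction of consumed A going to D: r_D/(r_D+r_U) = 0.03104.
C_D = 0.03104·C_{A0}·X = 0.03104×1.69×0.319 = 0.0167 mol·L⁻¹; Y_D = C_D/C_{A0} = 0.00990.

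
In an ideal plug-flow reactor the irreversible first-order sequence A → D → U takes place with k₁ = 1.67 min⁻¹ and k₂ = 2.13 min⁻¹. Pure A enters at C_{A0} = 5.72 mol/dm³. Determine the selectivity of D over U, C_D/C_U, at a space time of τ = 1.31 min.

0.262

For first-order series with pure A initially, C_D(τ) = k₁C_{A0}/(k₂−k₁)·(e^(−k₁τ) − e^(−k₂τ)).
e^(−k₁τ) = e^(−1.67×1.31) = e^(−2.188) = 0.1122; e^(−k₂τ) = e^(−2.790) = 0.06140.
C_D = 1.67×5.72/(2.13−1.67) × (0.1122−0.06140) = 20.77×0.05077 = 1.054 mol/dm³.
C_A = C_{A0}e^(−k₁τ) = 0.6416 mol/dm³, so C_U = C_{A0}−C_A−C_D = 4.024 mol/dm³; C_D/C_U = 0.262.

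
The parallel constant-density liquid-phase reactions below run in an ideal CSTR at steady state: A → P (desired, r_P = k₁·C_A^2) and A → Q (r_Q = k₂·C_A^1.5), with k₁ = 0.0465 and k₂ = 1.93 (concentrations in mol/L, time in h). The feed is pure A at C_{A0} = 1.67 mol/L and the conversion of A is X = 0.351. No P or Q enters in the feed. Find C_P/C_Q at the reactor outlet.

Exit C_A = C_{A0}(1−X) = 1.67×0.649 = 1.084 mol/L.
In a CSTR the entire volume is at exit conditions, so r_P = 0.0465×1.084^2 = 0.05462 and r_Q = 1.93×1.084^1.5 = 2.178.
Overall selectivity = C_P/C_Q = r_Pτ/(r_Qτ) = r_P/r_Q = 0.0251.

0.0251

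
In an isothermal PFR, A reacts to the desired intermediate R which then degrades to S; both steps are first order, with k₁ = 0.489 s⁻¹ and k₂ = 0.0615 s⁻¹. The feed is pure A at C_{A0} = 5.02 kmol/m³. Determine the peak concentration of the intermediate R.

3.73 kmol/m³

For a first-order series the maximum intermediate yield is C_{R,max}/C_{A0} = (k₁/k₂)^[k₂/(k₂−k₁)].
= (0.489/0.0615)^(0.0615/(0.0615−0.489)) = (7.951)^(-0.1439) = 0.7421.
C_{R,max} = 0.7421×5.02 = 3.73 kmol/m³.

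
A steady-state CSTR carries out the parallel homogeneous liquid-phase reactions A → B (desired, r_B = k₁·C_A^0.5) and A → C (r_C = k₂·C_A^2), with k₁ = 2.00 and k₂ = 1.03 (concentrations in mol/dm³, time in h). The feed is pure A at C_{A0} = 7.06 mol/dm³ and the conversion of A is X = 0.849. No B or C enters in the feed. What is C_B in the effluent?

3.83 mol/dm³

Exit C_A = C_{A0}(1−X) = 7.06×0.151 = 1.066 mol/dm³.
A CSTR operates uniformly at the exit composition, giving r_B = 2.065 and r_C = 1.171 (each k·C_A^n at C_A = 1.066).
Fraction of consumed A going to B: r_B/(r_B+r_C) = 0.6382.
C_B = 0.6382·C_{A0}·X = 0.6382×7.06×0.849 = 3.83 mol/dm³.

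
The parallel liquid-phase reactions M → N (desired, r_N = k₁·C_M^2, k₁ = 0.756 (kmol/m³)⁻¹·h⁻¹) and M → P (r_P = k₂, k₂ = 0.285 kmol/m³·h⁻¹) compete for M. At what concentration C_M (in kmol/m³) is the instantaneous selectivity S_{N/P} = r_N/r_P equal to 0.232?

S_{N/P} = (k₁/k₂)·C_M^2 ⇒ C_M = (S·k₂/k₁)^(0.5).
= (0.232×0.285/0.756)^(0.5) = (0.08746)^(0.5) = 0.296 kmol/m³.

0.296 kmol/m³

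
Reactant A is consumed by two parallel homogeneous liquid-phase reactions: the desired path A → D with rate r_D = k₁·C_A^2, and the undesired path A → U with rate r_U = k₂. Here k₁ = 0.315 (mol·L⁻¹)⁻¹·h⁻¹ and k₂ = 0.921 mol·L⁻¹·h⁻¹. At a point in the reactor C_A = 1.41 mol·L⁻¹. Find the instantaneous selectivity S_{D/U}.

0.680

S_{D/U} = r_D/r_U = (k₁·C_A^2)/(k₂) = (k₁/k₂)·C_A^2.
= (0.315×1.410^2) / (0.921) = 0.6263/0.9210 = 0.680.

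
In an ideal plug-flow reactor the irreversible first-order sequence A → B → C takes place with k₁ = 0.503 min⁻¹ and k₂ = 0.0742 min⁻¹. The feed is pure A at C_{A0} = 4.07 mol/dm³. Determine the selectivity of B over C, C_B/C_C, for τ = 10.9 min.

1.08

Solving the coupled first-order balances gives C_B(τ) = [k₁/(k₂−k₁)]·C_{A0}·(e^(−k₁τ) − e^(−k₂τ)).
e^(−k₁τ) = e^(−0.503×10.9) = e^(−5.483) = 0.004158; e^(−k₂τ) = e^(−0.8088) = 0.4454.
C_B = 0.503×4.07/(0.0742−0.503) × (0.004158−0.4454) = (-4.774)×(-0.4412) = 2.107 mol/dm³.
C_A = C_{A0}e^(−k₁τ) = 0.01692 mol/dm³, so C_C = C_{A0}−C_A−C_B = 1.946 mol/dm³; C_B/C_C = 1.08.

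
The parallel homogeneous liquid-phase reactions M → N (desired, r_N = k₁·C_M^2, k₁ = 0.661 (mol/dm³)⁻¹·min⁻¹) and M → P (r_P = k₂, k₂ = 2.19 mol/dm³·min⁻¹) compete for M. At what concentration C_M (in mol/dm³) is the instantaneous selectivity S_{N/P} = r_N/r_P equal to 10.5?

S_{N/P} = (k₁/k₂)·C_M^2 ⇒ C_M = (S·k₂/k₁)^(0.5).
= (10.5×2.19/0.661)^(0.5) = (34.79)^(0.5) = 5.90 mol/dm³.

5.90 mol/dm³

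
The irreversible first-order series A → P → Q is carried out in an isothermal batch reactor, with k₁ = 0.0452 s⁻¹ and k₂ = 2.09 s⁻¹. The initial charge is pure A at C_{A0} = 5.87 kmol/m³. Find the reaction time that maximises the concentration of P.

1.87 s

The intermediate peaks when r₁ = r₂, i.e. k₁e^(−k₁t) = k₂e^(−k₂t), giving t_opt = ln(k₂/k₁)/(k₂−k₁).
= ln(2.09/0.0452)/(2.09−0.0452) = ln(46.24)/2.045 = 3.834/2.045 = 1.87 s.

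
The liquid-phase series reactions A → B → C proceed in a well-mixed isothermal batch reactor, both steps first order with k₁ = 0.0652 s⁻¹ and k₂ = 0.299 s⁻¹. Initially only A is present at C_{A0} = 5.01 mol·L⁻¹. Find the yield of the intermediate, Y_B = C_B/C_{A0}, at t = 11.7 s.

The intermediate concentration in a first-order A→B→C sequence is C_B = k₁C_{A0}(e^(−k₁t) − e^(−k₂t))/(k₂−k₁).
e^(−k₁t) = e^(−0.0652×11.7) = e^(−0.7628) = 0.4663; e^(−k₂t) = e^(−3.498) = 0.03025.
C_B = 0.0652×5.01/(0.299−0.0652) × (0.4663−0.03025) = 1.397×0.4361 = 0.6093 mol·L⁻¹.
Y_B = C_B/C_{A0} = 0.6093/5.01 = 0.122.

0.122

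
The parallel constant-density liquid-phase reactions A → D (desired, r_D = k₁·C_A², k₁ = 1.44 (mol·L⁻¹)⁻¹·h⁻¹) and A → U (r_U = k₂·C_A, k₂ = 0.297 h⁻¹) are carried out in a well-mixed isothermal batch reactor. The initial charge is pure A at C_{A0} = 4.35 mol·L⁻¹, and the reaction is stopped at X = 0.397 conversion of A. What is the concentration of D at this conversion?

C_A = C_{A0}(1−X) = 2.623 mol·L⁻¹.
Along a PFR/batch, dC_U/dC_A = −r_U/(r_D+r_U) = −k₂/(k₂+k₁·C_A).
Integrating from C_{A0} to C_A: C_U = (0.297/1.44)·ln[(0.297+1.44·4.35)/(0.297+1.44·2.62)] = 0.2062·ln(6.561/4.074) = 0.09827 mol·L⁻¹.
Then C_D = (C_{A0}−C_A) − C_U = 1.727 − 0.09827 = 1.629 mol·L⁻¹.

1.63 mol·L⁻¹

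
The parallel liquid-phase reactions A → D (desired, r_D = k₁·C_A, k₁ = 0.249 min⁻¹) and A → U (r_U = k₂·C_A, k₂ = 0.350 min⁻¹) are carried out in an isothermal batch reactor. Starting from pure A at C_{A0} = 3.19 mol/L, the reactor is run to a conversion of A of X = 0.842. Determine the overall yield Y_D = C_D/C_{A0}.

0.350

C_A = C_{A0}(1−X) = 0.5040 mol/L.
Both paths are first order in A, so the instantaneous fraction to D is constant: dC_D/d(−C_A) = k₁/(k₁+k₂) = 0.4157.
C_D = 0.4157·(C_{A0}−C_A) = 0.4157×2.686 = 1.12 mol/L.
Y_D = C_D/C_{A0} = 1.117/3.19 = 0.350.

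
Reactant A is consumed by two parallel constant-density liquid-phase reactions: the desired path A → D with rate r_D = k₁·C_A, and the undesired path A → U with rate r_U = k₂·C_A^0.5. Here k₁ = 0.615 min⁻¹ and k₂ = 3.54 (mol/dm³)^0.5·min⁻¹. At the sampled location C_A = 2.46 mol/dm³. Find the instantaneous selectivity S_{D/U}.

0.272

S_{D/U} = r_D/r_U = (k₁·C_A)/(k₂·C_A^0.5) = (k₁/k₂)·C_A^0.5.
= (0.615×2.460) / (3.54×2.460^0.5) = 1.513/5.552 = 0.272.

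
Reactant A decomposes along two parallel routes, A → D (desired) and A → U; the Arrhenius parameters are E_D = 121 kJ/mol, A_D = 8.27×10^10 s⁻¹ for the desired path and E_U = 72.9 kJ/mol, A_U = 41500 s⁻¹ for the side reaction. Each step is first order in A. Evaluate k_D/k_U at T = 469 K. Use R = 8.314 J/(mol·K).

8.75

With equal orders, S_{D/U} = k_D/k_U = (A_D/A_U)·exp[(E_U−E_D)/(RT)].
(E_U−E_D)/(RT) = (72.9−121)×10³/(8.314×469) = -48100/3899 = -12.34.
k_D/k_U = (8.27×10^10/41500)·exp(-12.34) = 1.993×10^6 × 4.392×10^-6 = 8.75.
Since E_D > E_U, raising the temperature improves selectivity toward D.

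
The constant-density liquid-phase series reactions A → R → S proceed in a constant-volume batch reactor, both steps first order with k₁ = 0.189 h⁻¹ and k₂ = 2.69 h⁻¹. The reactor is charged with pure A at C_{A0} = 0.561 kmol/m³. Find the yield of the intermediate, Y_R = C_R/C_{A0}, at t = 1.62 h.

0.0547

The intermediate concentration in a first-order A→B→C sequence is C_R = k₁C_{A0}(e^(−k₁t) − e^(−k₂t))/(k₂−k₁).
e^(−k₁t) = e^(−0.189×1.62) = e^(−0.3062) = 0.7363; e^(−k₂t) = e^(−4.358) = 0.01281.
C_R = 0.189×0.561/(2.69−0.189) × (0.7363−0.01281) = 0.04239×0.7234 = 0.03067 kmol/m³.
Y_R = C_R/C_{A0} = 0.03067/0.561 = 0.0547.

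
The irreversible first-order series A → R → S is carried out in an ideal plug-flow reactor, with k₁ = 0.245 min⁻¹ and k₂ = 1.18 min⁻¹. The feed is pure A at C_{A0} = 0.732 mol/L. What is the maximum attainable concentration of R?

0.101 mol/L

Evaluating C_R at τ_opt = ln(k₂/k₁)/(k₂−k₁) gives C_{R,max}/C_{A0} = (k₁/k₂)^[k₂/(k₂−k₁)].
= (0.245/1.18)^(1.18/(1.18−0.245)) = (0.2076)^(1.262) = 0.1375.
C_{R,max} = 0.1375×0.732 = 0.101 mol/L.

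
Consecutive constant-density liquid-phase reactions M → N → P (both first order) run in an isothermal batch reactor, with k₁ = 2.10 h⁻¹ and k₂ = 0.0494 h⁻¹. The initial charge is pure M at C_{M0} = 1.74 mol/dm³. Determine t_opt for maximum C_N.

The intermediate peaks when r₁ = r₂, i.e. k₁e^(−k₁t) = k₂e^(−k₂t), giving t_opt = ln(k₂/k₁)/(k₂−k₁).
= ln(0.0494/2.10)/(0.0494−2.10) = ln(0.02352)/-2.051 = -3.750/-2.051 = 1.83 h.

1.83 h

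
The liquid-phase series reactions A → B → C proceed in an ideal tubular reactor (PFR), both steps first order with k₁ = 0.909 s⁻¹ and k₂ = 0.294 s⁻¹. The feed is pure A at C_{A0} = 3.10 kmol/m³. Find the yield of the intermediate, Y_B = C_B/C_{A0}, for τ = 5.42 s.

0.290

Solving the coupled first-order balances gives C_B(τ) = [k₁/(k₂−k₁)]·C_{A0}·(e^(−k₁τ) − e^(−k₂τ)).
e^(−k₁τ) = e^(−0.909×5.42) = e^(−4.927) = 0.007250; e^(−k₂τ) = e^(−1.593) = 0.2032.
C_B = 0.909×3.10/(0.294−0.909) × (0.007250−0.2032) = (-4.582)×(-0.1960) = 0.8979 kmol/m³.
Y_B = C_B/C_{A0} = 0.8979/3.10 = 0.290.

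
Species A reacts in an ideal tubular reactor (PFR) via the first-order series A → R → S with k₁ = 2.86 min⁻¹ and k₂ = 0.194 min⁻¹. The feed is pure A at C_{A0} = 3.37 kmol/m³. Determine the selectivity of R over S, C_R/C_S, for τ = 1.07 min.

The intermediate concentration in a first-order A→B→C sequence is C_R = k₁C_{A0}(e^(−k₁τ) − e^(−k₂τ))/(k₂−k₁).
e^(−k₁τ) = e^(−2.86×1.07) = e^(−3.060) = 0.04688; e^(−k₂τ) = e^(−0.2076) = 0.8125.
C_R = 2.86×3.37/(0.194−2.86) × (0.04688−0.8125) = (-3.615)×(-0.7657) = 2.768 kmol/m³.
C_A = C_{A0}e^(−k₁τ) = 0.1580 kmol/m³, so C_S = C_{A0}−C_A−C_R = 0.4439 kmol/m³; C_R/C_S = 6.24.

6.24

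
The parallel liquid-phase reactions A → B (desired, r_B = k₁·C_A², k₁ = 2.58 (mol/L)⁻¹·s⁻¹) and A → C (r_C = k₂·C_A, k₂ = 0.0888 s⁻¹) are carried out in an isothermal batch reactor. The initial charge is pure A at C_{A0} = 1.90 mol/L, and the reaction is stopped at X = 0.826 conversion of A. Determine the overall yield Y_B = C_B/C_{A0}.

C_A = C_{A0}(1−X) = 0.3306 mol/L.
Along a PFR/batch, dC_C/dC_A = −r_C/(r_B+r_C) = −k₂/(k₂+k₁·C_A).
Integrating from C_{A0} to C_A: C_C = (0.0888/2.58)·ln[(0.0888+2.58·1.90)/(0.0888+2.58·0.331)] = 0.03442·ln(4.991/0.9417) = 0.05740 mol/L.
Then C_B = (C_{A0}−C_A) − C_C = 1.569 − 0.05740 = 1.512 mol/L.
Y_B = C_B/C_{A0} = 1.512/1.90 = 0.796.

0.796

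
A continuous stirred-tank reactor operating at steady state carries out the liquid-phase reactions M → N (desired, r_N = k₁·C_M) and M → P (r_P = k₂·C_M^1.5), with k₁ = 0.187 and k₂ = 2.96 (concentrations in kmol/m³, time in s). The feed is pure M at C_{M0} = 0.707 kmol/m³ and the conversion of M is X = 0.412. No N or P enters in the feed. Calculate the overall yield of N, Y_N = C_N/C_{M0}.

Exit C_M = C_{M0}(1−X) = 0.707×0.588 = 0.4157 kmol/m³.
A CSTR operates uniformly at the exit composition, giving r_N = 0.07774 and r_P = 0.7934 (each k·C_M^n at C_M = 0.4157).
Fraction of consumed M going to N: r_N/(r_N+r_P) = 0.08924.
C_N = 0.08924·C_{M0}·X = 0.08924×0.707×0.412 = 0.0260 kmol/m³; Y_N = C_N/C_{M0} = 0.0368.

0.0368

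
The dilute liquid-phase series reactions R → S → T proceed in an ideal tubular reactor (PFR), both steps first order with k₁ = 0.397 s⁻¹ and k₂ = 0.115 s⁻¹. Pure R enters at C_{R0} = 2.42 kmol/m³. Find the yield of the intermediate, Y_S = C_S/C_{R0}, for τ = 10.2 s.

0.411

For first-order series with pure R initially, C_S(τ) = k₁C_{R0}/(k₂−k₁)·(e^(−k₁τ) − e^(−k₂τ)).
e^(−k₁τ) = e^(−0.397×10.2) = e^(−4.049) = 0.01743; e^(−k₂τ) = e^(−1.173) = 0.3094.
C_S = 0.397×2.42/(0.115−0.397) × (0.01743−0.3094) = (-3.407)×(-0.2920) = 0.9948 kmol/m³.
Y_S = C_S/C_{R0} = 0.9948/2.42 = 0.411.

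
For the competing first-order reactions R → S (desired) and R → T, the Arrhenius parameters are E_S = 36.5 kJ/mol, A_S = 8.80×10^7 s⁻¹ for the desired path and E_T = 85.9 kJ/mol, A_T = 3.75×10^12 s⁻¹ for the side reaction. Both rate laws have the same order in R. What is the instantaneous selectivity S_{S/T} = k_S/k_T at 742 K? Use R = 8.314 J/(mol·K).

Since both paths have the same order in R, the concentration cancels and S_{S/T} = k_S/k_T = (A_S/A_T)·exp[(E_T−E_S)/(RT)].
(E_T−E_S)/(RT) = (85.9−36.5)×10³/(8.314×742) = 49400/6169 = 8.008.
k_S/k_T = (8.80×10^7/3.75×10^12)·exp(8.008) = 2.347×10^-5 × 3004 = 0.0705.
Since E_S < E_T, lowering the temperature improves selectivity toward S.

0.0705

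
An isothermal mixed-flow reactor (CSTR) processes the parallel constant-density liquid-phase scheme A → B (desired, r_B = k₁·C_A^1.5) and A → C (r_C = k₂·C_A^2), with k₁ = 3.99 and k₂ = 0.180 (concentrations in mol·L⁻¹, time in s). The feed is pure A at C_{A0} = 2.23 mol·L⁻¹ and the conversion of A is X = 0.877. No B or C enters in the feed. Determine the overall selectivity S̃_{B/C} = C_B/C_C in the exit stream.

42.3

Exit C_A = C_{A0}(1−X) = 2.23×0.123 = 0.2743 mol·L⁻¹.
Rates in a CSTR are evaluated at the outlet concentration: r_B = 3.99×0.2743^1.5 = 0.5732, r_C = 0.180×0.2743^2 = 0.01354.
Overall selectivity = C_B/C_C = r_Bτ/(r_Cτ) = r_B/r_C = 42.3.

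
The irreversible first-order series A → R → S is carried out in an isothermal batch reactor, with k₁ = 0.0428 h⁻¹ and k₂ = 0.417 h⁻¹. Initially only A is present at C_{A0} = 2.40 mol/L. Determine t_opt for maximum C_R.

6.08 h

For first-order series the maximum of C_R occurs at t_opt = ln(k₂/k₁)/(k₂−k₁).
= ln(0.417/0.0428)/(0.417−0.0428) = ln(9.743)/0.3742 = 2.277/0.3742 = 6.08 h.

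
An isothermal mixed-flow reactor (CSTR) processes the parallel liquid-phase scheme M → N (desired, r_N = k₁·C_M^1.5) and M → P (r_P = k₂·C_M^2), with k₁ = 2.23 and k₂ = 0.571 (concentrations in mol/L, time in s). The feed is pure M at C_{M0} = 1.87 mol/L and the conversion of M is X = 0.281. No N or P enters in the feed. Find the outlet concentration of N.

Exit C_M = C_{M0}(1−X) = 1.87×0.719 = 1.345 mol/L.
Rates in a CSTR are evaluated at the outlet concentration: r_N = 2.23×1.345^1.5 = 3.477, r_P = 0.571×1.345^2 = 1.032.
Fraction of consumed M going to N: r_N/(r_N+r_P) = 0.7711.
C_N = 0.7711·C_{M0}·X = 0.7711×1.87×0.281 = 0.405 mol/L.

0.405 mol/L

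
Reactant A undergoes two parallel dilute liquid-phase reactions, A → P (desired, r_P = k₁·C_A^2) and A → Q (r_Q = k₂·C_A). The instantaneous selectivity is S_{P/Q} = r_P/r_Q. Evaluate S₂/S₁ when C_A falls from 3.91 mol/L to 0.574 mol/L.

0.147

S_{P/Q} = (k₁/k₂)·C_A, so S₂/S₁ = (C_{A,2}/C_{A,1}).
= 0.574/3.91 = 0.147.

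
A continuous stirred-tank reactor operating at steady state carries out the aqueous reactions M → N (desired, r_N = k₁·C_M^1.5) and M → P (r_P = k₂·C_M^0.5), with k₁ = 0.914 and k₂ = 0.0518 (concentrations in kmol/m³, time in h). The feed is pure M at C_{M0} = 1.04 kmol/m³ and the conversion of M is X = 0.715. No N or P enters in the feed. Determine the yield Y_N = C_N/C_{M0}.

Exit C_M = C_{M0}(1−X) = 1.04×0.285 = 0.2964 kmol/m³.
Rates in a CSTR are evaluated at the outlet concentration: r_N = 0.914×0.2964^1.5 = 0.1475, r_P = 0.0518×0.2964^0.5 = 0.02820.
Fraction of consumed M going to N: r_N/(r_N+r_P) = 0.8395.
C_N = 0.8395·C_{M0}·X = 0.8395×1.04×0.715 = 0.624 kmol/m³; Y_N = C_N/C_{M0} = 0.600.

0.600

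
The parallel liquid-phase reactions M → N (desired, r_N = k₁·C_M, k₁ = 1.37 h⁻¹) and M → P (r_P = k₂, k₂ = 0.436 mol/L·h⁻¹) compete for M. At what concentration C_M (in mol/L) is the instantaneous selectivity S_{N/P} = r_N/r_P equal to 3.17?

1.01 mol/L

S_{N/P} = (k₁/k₂)·C_M ⇒ C_M = S·k₂/k₁.
= 3.17×0.436/1.37 = 1.01 mol/L.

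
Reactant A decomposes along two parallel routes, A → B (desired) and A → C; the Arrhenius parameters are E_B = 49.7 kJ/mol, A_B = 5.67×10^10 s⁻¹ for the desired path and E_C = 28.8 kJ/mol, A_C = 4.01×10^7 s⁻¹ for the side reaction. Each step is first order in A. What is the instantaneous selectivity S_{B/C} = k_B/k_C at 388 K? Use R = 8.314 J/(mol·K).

Since both paths have the same order in A, the concentration cancels and S_{B/C} = k_B/k_C = (A_B/A_C)·exp[(E_C−E_B)/(RT)].
(E_C−E_B)/(RT) = (28.8−49.7)×10³/(8.314×388) = -20900/3226 = -6.479.
k_B/k_C = (5.67×10^10/4.01×10^7)·exp(-6.479) = 1414 × 0.001535 = 2.17.

2.17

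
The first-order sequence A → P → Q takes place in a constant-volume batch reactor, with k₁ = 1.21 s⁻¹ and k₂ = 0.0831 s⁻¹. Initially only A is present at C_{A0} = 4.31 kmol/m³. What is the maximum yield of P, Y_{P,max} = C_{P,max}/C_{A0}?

Evaluating C_P at t_opt = ln(k₂/k₁)/(k₂−k₁) gives C_{P,max}/C_{A0} = (k₁/k₂)^[k₂/(k₂−k₁)].
= (1.21/0.0831)^(0.0831/(0.0831−1.21)) = (14.56)^(-0.07374) = 0.8208.

0.821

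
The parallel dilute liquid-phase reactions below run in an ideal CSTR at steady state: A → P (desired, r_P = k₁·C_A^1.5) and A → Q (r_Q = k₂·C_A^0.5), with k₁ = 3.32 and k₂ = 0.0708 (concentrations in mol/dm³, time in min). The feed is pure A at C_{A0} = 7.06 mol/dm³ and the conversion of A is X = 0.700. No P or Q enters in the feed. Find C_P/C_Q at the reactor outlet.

99.3

Exit C_A = C_{A0}(1−X) = 7.06×0.300 = 2.118 mol/dm³.
A CSTR operates uniformly at the exit composition, giving r_P = 10.23 and r_Q = 0.1030 (each k·C_A^n at C_A = 2.118).
Overall selectivity = C_P/C_Q = r_Pτ/(r_Qτ) = r_P/r_Q = 99.3.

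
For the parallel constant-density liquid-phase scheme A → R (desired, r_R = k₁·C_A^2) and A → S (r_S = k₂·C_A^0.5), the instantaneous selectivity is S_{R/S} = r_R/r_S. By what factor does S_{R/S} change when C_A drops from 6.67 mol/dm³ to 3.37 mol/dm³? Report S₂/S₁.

0.359

S_{R/S} = (k₁/k₂)·C_A^1.5, so S₂/S₁ = (C_{A,2}/C_{A,1})^1.5.
= (3.37/6.67)^1.5 = (0.5052)^1.5 = 0.359.
Selectivity toward R falls as C_A falls — high-concentration operation is favoured.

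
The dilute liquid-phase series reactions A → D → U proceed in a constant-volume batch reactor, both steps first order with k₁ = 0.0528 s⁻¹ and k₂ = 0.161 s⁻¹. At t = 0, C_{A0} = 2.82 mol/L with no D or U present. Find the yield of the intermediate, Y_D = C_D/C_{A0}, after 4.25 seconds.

0.144

The intermediate concentration in a first-order A→B→C sequence is C_D = k₁C_{A0}(e^(−k₁t) − e^(−k₂t))/(k₂−k₁).
e^(−k₁t) = e^(−0.0528×4.25) = e^(−0.2244) = 0.7990; e^(−k₂t) = e^(−0.6843) = 0.5045.
C_D = 0.0528×2.82/(0.161−0.0528) × (0.7990−0.5045) = 1.376×0.2945 = 0.4053 mol/L.
Y_D = C_D/C_{A0} = 0.4053/2.82 = 0.144.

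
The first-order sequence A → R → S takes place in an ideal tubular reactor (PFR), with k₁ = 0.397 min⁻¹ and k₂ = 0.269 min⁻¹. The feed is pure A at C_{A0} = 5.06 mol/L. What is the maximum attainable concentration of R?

2.23 mol/L

For a first-order series the maximum intermediate yield is C_{R,max}/C_{A0} = (k₁/k₂)^[k₂/(k₂−k₁)].
= (0.397/0.269)^(0.269/(0.269−0.397)) = (1.476)^(-2.102) = 0.4413.
C_{R,max} = 0.4413×5.06 = 2.23 mol/L.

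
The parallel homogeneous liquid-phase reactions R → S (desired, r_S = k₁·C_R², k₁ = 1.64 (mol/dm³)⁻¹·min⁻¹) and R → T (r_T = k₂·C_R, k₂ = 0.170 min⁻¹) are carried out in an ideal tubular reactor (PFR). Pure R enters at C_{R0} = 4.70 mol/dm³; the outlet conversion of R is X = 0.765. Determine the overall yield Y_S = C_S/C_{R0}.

0.735

C_R = C_{R0}(1−X) = 1.105 mol/dm³.
Along a PFR/batch, dC_T/dC_R = −r_T/(r_S+r_T) = −k₂/(k₂+k₁·C_R).
Integrating from C_{R0} to C_R: C_T = (0.170/1.64)·ln[(0.170+1.64·4.70)/(0.170+1.64·1.10)] = 0.1037·ln(7.878/1.981) = 0.1431 mol/dm³.
Then C_S = (C_{R0}−C_R) − C_T = 3.596 − 0.1431 = 3.452 mol/dm³.
Y_S = C_S/C_{R0} = 3.452/4.70 = 0.735.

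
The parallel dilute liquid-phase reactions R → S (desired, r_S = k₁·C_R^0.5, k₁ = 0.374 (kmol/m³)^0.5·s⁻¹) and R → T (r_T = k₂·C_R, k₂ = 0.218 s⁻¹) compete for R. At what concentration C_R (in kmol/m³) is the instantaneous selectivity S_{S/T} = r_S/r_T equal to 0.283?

S_{S/T} = (k₁/k₂)·C_R^-0.5 ⇒ C_R = (S·k₂/k₁)^(-2).
= (0.283×0.218/0.374)^(-2) = (0.1650)^(-2) = 36.8 kmol/m³.

36.8 kmol/m³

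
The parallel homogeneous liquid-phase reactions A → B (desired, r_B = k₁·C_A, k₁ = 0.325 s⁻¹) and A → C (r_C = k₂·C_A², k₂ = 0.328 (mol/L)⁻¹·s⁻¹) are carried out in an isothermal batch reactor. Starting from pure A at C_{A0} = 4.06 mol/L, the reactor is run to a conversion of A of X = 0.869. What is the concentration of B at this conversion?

C_A = C_{A0}(1−X) = 0.5319 mol/L.
Along a PFR/batch, dC_B/dC_A = −r_B/(r_B+r_C) = −k₁/(k₁+k₂·C_A).
Integrating from C_{A0} to C_A: C_B = (0.325/0.328)·ln[(0.325+0.328·4.06)/(0.325+0.328·0.532)] = 0.9909·ln(1.657/0.4995) = 1.188 mol/L.

1.19 mol/L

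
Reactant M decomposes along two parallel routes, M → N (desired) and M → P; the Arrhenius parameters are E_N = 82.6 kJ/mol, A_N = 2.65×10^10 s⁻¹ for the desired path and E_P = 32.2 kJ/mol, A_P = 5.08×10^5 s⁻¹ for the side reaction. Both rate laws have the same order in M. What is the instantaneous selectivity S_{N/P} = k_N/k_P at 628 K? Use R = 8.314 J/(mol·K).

Since both paths have the same order in M, the concentration cancels and S_{N/P} = k_N/k_P = (A_N/A_P)·exp[(E_P−E_N)/(RT)].
(E_P−E_N)/(RT) = (32.2−82.6)×10³/(8.314×628) = -50400/5221 = -9.653.
k_N/k_P = (2.65×10^10/5.08×10^5)·exp(-9.653) = 52165 × 6.423×10^-5 = 3.35.

3.35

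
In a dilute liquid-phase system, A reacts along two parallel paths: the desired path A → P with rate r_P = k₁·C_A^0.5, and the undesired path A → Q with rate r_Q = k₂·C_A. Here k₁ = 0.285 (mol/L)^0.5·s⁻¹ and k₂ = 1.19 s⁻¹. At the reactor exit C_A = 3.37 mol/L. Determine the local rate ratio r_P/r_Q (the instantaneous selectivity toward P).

S_{P/Q} = r_P/r_Q = (k₁·C_A^0.5)/(k₂·C_A) = (k₁/k₂)·C_A^-0.5.
= (0.285×3.370^0.5) / (1.19×3.370) = 0.5232/4.010 = 0.130.

0.130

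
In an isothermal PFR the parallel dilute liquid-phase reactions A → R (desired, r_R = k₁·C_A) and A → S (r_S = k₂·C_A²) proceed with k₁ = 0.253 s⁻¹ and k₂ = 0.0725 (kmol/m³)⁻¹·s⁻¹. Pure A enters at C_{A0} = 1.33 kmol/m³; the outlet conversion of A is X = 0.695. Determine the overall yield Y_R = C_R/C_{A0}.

C_A = C_{A0}(1−X) = 0.4057 kmol/m³.
Along a PFR/batch, dC_R/dC_A = −r_R/(r_R+r_S) = −k₁/(k₁+k₂·C_A).
Integrating from C_{A0} to C_A: C_R = (0.253/0.0725)·ln[(0.253+0.0725·1.33)/(0.253+0.0725·0.406)] = 3.490·ln(0.3494/0.2824) = 0.7431 kmol/m³.
Y_R = C_R/C_{A0} = 0.7431/1.33 = 0.559.

0.559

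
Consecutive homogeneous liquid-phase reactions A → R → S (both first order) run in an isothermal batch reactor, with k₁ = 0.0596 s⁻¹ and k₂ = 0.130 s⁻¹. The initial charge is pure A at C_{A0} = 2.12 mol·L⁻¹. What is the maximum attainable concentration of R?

0.502 mol·L⁻¹

At the optimum, C_{R,max}/C_{A0} = (k₁/k₂)^[k₂/(k₂−k₁)].
= (0.0596/0.130)^(0.130/(0.130−0.0596)) = (0.4585)^(1.847) = 0.2369.
C_{R,max} = 0.2369×2.12 = 0.502 mol·L⁻¹.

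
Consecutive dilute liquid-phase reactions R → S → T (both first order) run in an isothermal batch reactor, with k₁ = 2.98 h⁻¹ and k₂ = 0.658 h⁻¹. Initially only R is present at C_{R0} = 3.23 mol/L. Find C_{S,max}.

2.11 mol/L

Evaluating C_S at t_opt = ln(k₂/k₁)/(k₂−k₁) gives C_{S,max}/C_{R0} = (k₁/k₂)^[k₂/(k₂−k₁)].
= (2.98/0.658)^(0.658/(0.658−2.98)) = (4.529)^(-0.2834) = 0.6518.
C_{S,max} = 0.6518×3.23 = 2.11 mol/L.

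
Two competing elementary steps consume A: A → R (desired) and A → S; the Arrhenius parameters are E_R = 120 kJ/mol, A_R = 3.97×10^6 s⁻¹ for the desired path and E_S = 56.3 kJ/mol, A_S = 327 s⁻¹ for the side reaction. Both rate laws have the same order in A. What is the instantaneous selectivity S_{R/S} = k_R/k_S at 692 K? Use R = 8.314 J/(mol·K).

0.189

k_R/k_S = (A_R/A_S)·exp[−(E_R−E_S)/(RT)] = (A_R/A_S)·exp[(E_S−E_R)/(RT)].
(E_S−E_R)/(RT) = (56.3−120)×10³/(8.314×692) = -63700/5753 = -11.07.
k_R/k_S = (3.97×10^6/327)·exp(-11.07) = 12141 × 1.554×10^-5 = 0.189.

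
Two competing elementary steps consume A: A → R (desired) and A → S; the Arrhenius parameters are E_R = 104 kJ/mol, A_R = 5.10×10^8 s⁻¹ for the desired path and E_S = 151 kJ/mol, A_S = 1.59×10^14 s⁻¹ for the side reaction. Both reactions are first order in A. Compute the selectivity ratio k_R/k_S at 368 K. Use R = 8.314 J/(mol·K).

15.1

Since both paths have the same order in A, the concentration cancels and S_{R/S} = k_R/k_S = (A_R/A_S)·exp[(E_S−E_R)/(RT)].
(E_S−E_R)/(RT) = (151−104)×10³/(8.314×368) = 47000/3060 = 15.36.
k_R/k_S = (5.10×10^8/1.59×10^14)·exp(15.36) = 3.208×10^-6 × 4.694×10^6 = 15.1.
Since E_R < E_S, lowering the temperature improves selectivity toward R.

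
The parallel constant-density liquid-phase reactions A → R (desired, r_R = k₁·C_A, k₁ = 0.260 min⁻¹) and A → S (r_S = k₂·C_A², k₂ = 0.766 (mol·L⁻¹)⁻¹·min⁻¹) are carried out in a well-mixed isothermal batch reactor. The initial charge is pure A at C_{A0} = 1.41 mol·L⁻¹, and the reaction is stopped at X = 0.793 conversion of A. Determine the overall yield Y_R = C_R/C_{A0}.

0.245

C_A = C_{A0}(1−X) = 0.2919 mol·L⁻¹.
Along a PFR/batch, dC_R/dC_A = −r_R/(r_R+r_S) = −k₁/(k₁+k₂·C_A).
Integrating from C_{A0} to C_A: C_R = (0.260/0.766)·ln[(0.260+0.766·1.41)/(0.260+0.766·0.292)] = 0.3394·ln(1.340/0.4836) = 0.3460 mol·L⁻¹.
Y_R = C_R/C_{A0} = 0.3460/1.41 = 0.245.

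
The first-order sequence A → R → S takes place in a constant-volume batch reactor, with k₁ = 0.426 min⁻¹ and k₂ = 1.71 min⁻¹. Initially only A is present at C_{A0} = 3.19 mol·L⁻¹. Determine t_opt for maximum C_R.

Setting dC_R/dt = 0 gives t_opt = ln(k₂/k₁)/(k₂−k₁).
= ln(1.71/0.426)/(1.71−0.426) = ln(4.014)/1.284 = 1.390/1.284 = 1.08 min.

1.08 min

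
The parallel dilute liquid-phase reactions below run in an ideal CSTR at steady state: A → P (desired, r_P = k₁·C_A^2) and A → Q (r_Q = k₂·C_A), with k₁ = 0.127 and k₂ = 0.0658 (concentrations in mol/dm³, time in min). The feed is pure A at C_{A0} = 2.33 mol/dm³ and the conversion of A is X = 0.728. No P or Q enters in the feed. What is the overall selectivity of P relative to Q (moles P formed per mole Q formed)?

1.22

Exit C_A = C_{A0}(1−X) = 2.33×0.272 = 0.6338 mol/dm³.
A CSTR operates uniformly at the exit composition, giving r_P = 0.05101 and r_Q = 0.04170 (each k·C_A^n at C_A = 0.6338).
Overall selectivity = C_P/C_Q = r_Pτ/(r_Qτ) = r_P/r_Q = 1.22.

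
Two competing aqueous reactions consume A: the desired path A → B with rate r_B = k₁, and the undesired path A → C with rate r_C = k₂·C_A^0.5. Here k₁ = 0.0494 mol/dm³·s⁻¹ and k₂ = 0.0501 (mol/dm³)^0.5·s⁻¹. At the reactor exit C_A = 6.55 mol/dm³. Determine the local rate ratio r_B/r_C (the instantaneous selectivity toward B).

0.385

S_{B/C} = r_B/r_C = (k₁)/(k₂·C_A^0.5) = (k₁/k₂)·C_A^-0.5.
= (0.0494) / (0.0501×6.550^0.5) = 0.04940/0.1282 = 0.385.
The undesired path is higher order in A, so low C_A (CSTR or dilute feed) favours B.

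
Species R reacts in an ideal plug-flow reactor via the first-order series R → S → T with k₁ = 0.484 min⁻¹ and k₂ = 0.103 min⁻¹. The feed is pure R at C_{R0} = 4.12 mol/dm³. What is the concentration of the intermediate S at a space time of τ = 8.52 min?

The intermediate concentration in a first-order A→B→C sequence is C_S = k₁C_{R0}(e^(−k₁τ) − e^(−k₂τ))/(k₂−k₁).
e^(−k₁τ) = e^(−0.484×8.52) = e^(−4.124) = 0.01618; e^(−k₂τ) = e^(−0.8776) = 0.4158.
C_S = 0.484×4.12/(0.103−0.484) × (0.01618−0.4158) = (-5.234)×(-0.3996) = 2.091 mol/dm³.

2.09 mol/dm³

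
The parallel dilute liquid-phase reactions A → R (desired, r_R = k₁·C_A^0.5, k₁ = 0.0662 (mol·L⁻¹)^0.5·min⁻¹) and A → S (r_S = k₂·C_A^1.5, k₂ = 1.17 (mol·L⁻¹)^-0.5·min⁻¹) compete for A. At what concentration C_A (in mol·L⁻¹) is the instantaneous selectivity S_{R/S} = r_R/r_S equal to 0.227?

S_{R/S} = (k₁/k₂)·C_A⁻¹ ⇒ C_A = (S·k₂/k₁)^(-1).
= (0.227×1.17/0.0662)^(-1) = (4.012)^(-1) = 0.249 mol·L⁻¹.

0.249 mol·L⁻¹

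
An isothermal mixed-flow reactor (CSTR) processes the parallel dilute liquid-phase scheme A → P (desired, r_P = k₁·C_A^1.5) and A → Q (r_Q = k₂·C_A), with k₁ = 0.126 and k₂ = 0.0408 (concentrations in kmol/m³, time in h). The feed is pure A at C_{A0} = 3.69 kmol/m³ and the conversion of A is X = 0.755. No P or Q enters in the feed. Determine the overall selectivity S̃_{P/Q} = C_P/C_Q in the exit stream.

2.94

Exit C_A = C_{A0}(1−X) = 3.69×0.245 = 0.9041 kmol/m³.
Rates in a CSTR are evaluated at the outlet concentration: r_P = 0.126×0.9041^1.5 = 0.1083, r_Q = 0.0408×0.9041 = 0.03689.
Overall selectivity = C_P/C_Q = r_Pτ/(r_Qτ) = r_P/r_Q = 2.94.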